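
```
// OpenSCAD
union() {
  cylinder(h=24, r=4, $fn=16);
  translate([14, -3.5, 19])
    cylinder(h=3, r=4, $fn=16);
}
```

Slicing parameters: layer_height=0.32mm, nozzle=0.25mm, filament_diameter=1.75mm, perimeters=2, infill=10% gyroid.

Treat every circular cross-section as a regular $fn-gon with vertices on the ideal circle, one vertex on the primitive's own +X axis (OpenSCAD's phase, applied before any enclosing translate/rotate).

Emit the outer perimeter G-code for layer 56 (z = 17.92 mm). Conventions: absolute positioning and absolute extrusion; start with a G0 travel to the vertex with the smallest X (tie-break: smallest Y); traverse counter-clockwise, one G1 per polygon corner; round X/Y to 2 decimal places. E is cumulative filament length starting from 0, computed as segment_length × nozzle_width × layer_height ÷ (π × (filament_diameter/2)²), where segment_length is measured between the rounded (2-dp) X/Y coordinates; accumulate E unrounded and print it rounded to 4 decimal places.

At z = 17.92 mm: the r=4 cylinder contributes a regular 16-gon of circumradius 4; the cylinder at (14, -3.5) is absent (z outside [19, 22]); Taking the union: only the r=4 cylinder is present, so the union is just that shape — 1 connected region. The outline is a single polygon with 16 vertices. Extrusion per mm of travel: 0.25 × 0.32 / (π × 0.875²) = 0.033260. Accumulating E over each segment gives final E = 0.8311.

G0 X-4.00 Y0.00 Z17.92
G1 X-3.70 Y-1.53 E0.0519
G1 X-2.83 Y-2.83 E0.1039
G1 X-1.53 Y-3.70 E0.1559
G1 X0.00 Y-4.00 E0.2078
G1 X1.53 Y-3.70 E0.2596
G1 X2.83 Y-2.83 E0.3117
G1 X3.70 Y-1.53 E0.3637
G1 X4.00 Y0.00 E0.4155
G1 X3.70 Y1.53 E0.4674
G1 X2.83 Y2.83 E0.5194
G1 X1.53 Y3.70 E0.5714
G1 X0.00 Y4.00 E0.6233
G1 X-1.53 Y3.70 E0.6752
G1 X-2.83 Y2.83 E0.7272
G1 X-3.70 Y1.53 E0.7792
G1 X-4.00 Y0.00 E0.8311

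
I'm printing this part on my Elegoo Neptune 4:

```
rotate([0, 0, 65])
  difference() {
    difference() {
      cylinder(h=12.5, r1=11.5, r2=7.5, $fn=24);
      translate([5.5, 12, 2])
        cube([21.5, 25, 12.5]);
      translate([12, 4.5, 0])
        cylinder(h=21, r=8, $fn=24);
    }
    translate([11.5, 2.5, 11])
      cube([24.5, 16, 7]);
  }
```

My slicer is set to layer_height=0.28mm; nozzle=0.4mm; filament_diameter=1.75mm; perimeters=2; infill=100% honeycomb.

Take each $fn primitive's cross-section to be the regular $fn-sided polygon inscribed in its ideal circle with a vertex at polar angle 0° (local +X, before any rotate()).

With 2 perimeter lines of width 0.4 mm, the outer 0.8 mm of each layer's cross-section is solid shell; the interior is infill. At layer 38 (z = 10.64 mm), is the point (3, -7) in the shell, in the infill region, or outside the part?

At z = 10.64 mm: the cone (r1=11.5→r2=7.5) has section circumradius 8.095 here — a regular 24-gon; the cube at (5.5, 12) is present — its section is the full 21.5×25 rectangle; the cylinder at (12, 4.5): section is a regular 24-gon, circumradius r=8; Subtracting the remaining from the first: starting from the cone, the 21.5×25 cube at (5.5, 12) misses the remaining region (no effect); the r=8 cylinder at (12, 4.5) partially overlaps it — only the 20.80 mm² overlap (of its 198.77 mm²) is removed, clipping the outline — 1 connected region; the cube at (11.5, 2.5) is not intersected at this z (z outside [11, 18]); Subtracting the remaining from the first: none of the subtracted shapes is present at this height, so that combined region is unchanged — 1 connected region; (rotated 65° about Z; rotation is an isometry so areas/perimeters/island counts are preserved). Overall, the cross-section is a single solid region. Undo the 65° rotation: the query point maps to (-5.076, -5.677) in the un-rotated model frame. The nearest boundary edge runs (-4.05, -7.01)→(-5.72, -5.72); distance from the point to it = 0.43 mm. The point is inside the cross-section, 0.43 mm from the nearest boundary — within the 0.8 mm shell band (2 × 0.4).

shell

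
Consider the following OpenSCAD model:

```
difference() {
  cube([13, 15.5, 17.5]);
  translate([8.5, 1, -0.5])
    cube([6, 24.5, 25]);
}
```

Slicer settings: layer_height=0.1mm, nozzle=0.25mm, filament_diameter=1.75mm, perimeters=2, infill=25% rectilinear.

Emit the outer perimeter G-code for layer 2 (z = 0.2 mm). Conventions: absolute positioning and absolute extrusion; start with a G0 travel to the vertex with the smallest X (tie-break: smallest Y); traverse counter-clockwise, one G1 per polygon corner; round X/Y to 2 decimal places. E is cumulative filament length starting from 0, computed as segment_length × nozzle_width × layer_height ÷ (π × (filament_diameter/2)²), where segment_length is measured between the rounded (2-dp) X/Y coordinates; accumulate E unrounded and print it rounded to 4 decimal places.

At z = 0.2 mm: the 13×15.5 cube contributes its full rectangle; the cube at (8.5, 1) is present — its section is the full 6×24.5 rectangle; Taking the first minus the rest: starting from the 13×15.5 cube, the 6×24.5 cube at (8.5, 1) partially overlaps it — only the 65.25 mm² overlap (of its 147.00 mm²) is removed, clipping the outline — 1 connected region. The outline is a single polygon with 6 vertices. Extrusion per mm of travel: 0.25 × 0.1 / (π × 0.875²) = 0.010394. Accumulating E over each segment gives final E = 0.5924.

G0 X0.00 Y0.00 Z0.20
G1 X13.00 Y0.00 E0.1351
G1 X13.00 Y1.00 E0.1455
G1 X8.50 Y1.00 E0.1923
G1 X8.50 Y15.50 E0.3430
G1 X0.00 Y15.50 E0.4313
G1 X0.00 Y0.00 E0.5924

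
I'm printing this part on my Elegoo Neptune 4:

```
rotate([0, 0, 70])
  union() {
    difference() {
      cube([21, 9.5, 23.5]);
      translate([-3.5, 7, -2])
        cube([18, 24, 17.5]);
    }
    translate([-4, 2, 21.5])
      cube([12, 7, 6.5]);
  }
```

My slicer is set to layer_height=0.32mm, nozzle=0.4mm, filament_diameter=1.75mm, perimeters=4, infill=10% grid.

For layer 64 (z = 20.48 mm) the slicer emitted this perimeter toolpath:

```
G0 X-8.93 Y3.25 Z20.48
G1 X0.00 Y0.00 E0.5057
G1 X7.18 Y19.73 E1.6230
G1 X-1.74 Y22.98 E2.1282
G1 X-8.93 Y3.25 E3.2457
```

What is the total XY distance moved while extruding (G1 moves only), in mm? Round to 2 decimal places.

60.99 mm

Sum the Euclidean lengths of each G1 segment: total = 60.99 mm.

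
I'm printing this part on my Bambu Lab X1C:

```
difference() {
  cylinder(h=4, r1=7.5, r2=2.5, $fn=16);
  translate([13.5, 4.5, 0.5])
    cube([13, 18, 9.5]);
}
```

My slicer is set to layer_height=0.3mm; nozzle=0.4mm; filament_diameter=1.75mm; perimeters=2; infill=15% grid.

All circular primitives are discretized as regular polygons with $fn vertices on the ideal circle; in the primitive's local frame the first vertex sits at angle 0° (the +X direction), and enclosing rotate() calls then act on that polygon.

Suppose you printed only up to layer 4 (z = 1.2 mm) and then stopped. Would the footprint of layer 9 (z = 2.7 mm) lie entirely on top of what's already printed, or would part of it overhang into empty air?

entirely on top

Compare the two slices. At z = 1.2: the cone contributes a regular 16-gon of circumradius 6.000 (interpolated between r1=7.5 and r2=2.5 at t=0.300) (area = (16/2)·6.000²·sin(360°/16) = 110.21 mm²); the cube at (13.5, 4.5) (footprint 13×18) is included at this height (area 234.00 mm²); After the difference (first − rest): starting from the cone (110.21 mm²), the 13×18 cube at (13.5, 4.5) misses the remaining region (no effect) — area = 110.21 mm². At z = 2.7: the cone: at t=0.675 of its height the radius interpolates to r₁+(r₂−r₁)t = 4.125, giving a regular 16-gon of that circumradius (area = (16/2)·4.125²·sin(360°/16) = 52.09 mm²); the 13×18 cube at (13.5, 4.5) contributes its full rectangle (area 234.00 mm²); Taking the first minus the rest: starting from the cone (52.09 mm²), the 13×18 cube at (13.5, 4.5) misses the remaining region (no effect) — area = 52.09 mm². Checking containment: the cross-section at z = 2.7 is a subset of the cross-section at z = 1.2.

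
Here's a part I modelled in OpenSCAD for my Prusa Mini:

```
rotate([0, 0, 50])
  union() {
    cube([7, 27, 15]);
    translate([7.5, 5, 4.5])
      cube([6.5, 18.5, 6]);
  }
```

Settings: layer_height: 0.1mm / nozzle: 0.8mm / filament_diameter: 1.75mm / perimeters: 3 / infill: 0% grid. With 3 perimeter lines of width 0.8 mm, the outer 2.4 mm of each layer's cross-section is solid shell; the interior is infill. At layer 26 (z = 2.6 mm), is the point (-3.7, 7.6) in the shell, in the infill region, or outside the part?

At z = 2.6 mm: the cube (footprint 7×27) is included at this height; the cube at (7.5, 5) does not reach this height (z outside [4.5, 10.5]); Taking the union: only the 7×27 cube is present, so the union is just that shape — 1 connected region; (whole slice rotated 50° about Z — lengths, areas and connectivity unchanged). Overall, the cross-section is a single solid region. Undo the 50° rotation: the query point maps to (3.444, 7.720) in the un-rotated model frame. The nearest boundary edge runs (0.00, 27.00)→(0.00, 0.00); distance from the point to it = 3.44 mm. The point is inside the cross-section and 3.44 mm from the nearest boundary — more than the 2.4 mm shell width (3 × 0.8), so it's in the infill interior.

infill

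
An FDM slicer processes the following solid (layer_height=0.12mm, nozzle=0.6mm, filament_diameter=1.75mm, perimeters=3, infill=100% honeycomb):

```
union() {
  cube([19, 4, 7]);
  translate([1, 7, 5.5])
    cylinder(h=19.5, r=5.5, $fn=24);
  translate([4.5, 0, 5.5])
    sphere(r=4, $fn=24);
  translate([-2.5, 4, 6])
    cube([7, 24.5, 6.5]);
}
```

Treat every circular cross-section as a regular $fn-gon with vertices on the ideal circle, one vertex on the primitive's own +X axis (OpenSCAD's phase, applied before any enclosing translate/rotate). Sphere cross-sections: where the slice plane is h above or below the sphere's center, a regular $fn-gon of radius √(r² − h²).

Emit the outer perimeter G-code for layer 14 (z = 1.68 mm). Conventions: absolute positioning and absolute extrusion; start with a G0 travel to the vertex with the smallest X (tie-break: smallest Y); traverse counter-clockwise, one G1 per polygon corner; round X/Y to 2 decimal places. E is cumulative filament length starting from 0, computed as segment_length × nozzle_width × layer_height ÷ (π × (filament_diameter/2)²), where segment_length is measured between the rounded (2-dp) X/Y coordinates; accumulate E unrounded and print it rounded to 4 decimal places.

G0 X0.00 Y0.00 Z1.68
G1 X3.31 Y0.00 E0.0991
G1 X3.35 Y-0.31 E0.1084
G1 X3.47 Y-0.59 E0.1176
G1 X3.66 Y-0.84 E0.1270
G1 X3.91 Y-1.03 E0.1364
G1 X4.19 Y-1.15 E0.1455
G1 X4.50 Y-1.19 E0.1548
G1 X4.81 Y-1.15 E0.1642
G1 X5.09 Y-1.03 E0.1733
G1 X5.34 Y-0.84 E0.1827
G1 X5.53 Y-0.59 E0.1921
G1 X5.65 Y-0.31 E0.2012
G1 X5.69 Y0.00 E0.2106
G1 X19.00 Y0.00 E0.6090
G1 X19.00 Y4.00 E0.7287
G1 X0.00 Y4.00 E1.2975
G1 X0.00 Y0.00 E1.4172

At z = 1.68 mm: the cube is present — its section is the full 19×4 rectangle; the cylinder at (1, 7) does not reach this height (z outside [5.5, 25]); the r=4 sphere at (4.5, 0) slices to a regular 24-gon of circumradius 1.186 (√(r²−h²) with h=3.82 from center); the cube at (-2.5, 4) does not reach this height (z outside [6, 12.5]); Merging all regions: the regions partially overlap (shared area 2.19 mm²), so overlapping operands fuse into one piece — 1 connected region. The outline is a single polygon with 17 vertices. Extrusion per mm of travel: 0.6 × 0.12 / (π × 0.875²) = 0.029934. Accumulating E over each segment gives final E = 1.4172.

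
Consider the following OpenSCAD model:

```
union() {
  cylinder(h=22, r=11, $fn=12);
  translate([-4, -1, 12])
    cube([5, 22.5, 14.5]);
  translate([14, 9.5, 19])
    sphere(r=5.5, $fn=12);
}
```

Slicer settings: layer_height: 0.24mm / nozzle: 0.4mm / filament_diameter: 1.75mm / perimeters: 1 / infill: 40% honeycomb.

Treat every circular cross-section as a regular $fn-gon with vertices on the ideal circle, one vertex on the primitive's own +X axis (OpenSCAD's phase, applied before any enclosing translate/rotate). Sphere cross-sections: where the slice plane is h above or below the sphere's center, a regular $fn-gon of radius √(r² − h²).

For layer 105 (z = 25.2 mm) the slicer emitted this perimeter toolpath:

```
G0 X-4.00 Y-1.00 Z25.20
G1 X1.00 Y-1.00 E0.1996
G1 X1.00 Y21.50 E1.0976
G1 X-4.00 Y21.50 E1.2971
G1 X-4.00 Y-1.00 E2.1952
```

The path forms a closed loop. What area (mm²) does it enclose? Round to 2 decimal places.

Apply the shoelace formula to the sequence of (X, Y) vertices; enclosed area = 112.50 mm².

112.50 mm²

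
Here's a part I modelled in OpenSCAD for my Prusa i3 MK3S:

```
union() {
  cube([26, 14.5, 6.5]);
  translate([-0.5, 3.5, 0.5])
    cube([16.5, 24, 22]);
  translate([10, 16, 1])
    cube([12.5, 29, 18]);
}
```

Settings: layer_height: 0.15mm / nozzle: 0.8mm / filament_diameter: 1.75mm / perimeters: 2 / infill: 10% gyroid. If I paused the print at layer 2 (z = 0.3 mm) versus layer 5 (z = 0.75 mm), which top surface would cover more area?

layer 5 (z = 0.75 mm)

Layer 2 (z = 0.3): the cube is present — its section is the full 26×14.5 rectangle (area 377.00 mm²); the cube at (-0.5, 3.5) is absent (z outside [0.5, 22.5]); the cube at (10, 16) is absent (z outside [1, 19]); Combining (union): only the 26×14.5 cube is present, so the union is just that shape — area = 377.00 mm². So its area = 377.00 mm². Layer 5 (z = 0.75): the 26×14.5 cube contributes its full rectangle (area 377.00 mm²); the 16.5×24 cube at (-0.5, 3.5) contributes its full rectangle (area 396.00 mm²); the cube at (10, 16) is not intersected at this z (z outside [1, 19]); Taking the union: the regions partially overlap — summed areas 773.00 mm² minus the doubly-counted overlap 176.00 mm² gives 597.00 mm² — area = 597.00 mm². So its area = 597.00 mm². Layer 5 is larger (597.00 vs 377.00 mm²).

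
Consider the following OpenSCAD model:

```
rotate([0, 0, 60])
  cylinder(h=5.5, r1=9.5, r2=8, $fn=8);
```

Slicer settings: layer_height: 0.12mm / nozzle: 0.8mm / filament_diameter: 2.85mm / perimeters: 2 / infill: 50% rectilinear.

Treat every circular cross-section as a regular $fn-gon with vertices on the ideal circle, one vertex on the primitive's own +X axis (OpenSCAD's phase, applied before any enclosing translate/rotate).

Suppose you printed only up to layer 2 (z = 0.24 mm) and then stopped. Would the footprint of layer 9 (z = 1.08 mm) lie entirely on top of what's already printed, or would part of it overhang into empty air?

Compare the two slices. At z = 0.24: the cone contributes a regular 8-gon of circumradius 9.435 (interpolated between r1=9.5 and r2=8 at t=0.044) (area = (8/2)·9.435²·sin(360°/8) = 251.76 mm²); (whole slice rotated 60° about Z — lengths, areas and connectivity unchanged). At z = 1.08: the cone: at t=0.196 of its height the radius interpolates to r₁+(r₂−r₁)t = 9.205, giving a regular 8-gon of that circumradius (area = (8/2)·9.205²·sin(360°/8) = 239.68 mm²); (rotated 60° about Z; rotation is an isometry so areas/perimeters/island counts are preserved). Checking containment: the cross-section at z = 1.08 is a subset of the cross-section at z = 0.24.

entirely on top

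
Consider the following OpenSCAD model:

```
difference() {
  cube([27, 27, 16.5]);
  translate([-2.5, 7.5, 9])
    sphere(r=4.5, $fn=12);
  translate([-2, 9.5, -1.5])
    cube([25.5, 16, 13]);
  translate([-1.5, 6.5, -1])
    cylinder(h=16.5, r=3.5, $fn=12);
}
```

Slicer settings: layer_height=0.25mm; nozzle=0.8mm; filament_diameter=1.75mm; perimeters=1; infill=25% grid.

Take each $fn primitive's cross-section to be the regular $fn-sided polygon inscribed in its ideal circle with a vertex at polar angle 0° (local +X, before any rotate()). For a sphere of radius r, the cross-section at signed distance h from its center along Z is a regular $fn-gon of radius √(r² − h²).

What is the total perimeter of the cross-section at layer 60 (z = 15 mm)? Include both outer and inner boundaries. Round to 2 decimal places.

109.57 mm

At z = 15 mm: the cube (footprint 27×27) is included at this height (perimeter 108.00 mm); the sphere at (-2.5, 7.5) is absent (|z−center|=6.000 > r=4.5); the cube at (-2, 9.5) is absent (z outside [-1.5, 11.5]); the r=3.5 cylinder at (-1.5, 6.5) contributes a regular 12-gon of circumradius 3.5 (perimeter = 2·12·3.500·sin(180°/12) = 21.74 mm); Taking the first minus the rest: starting from the 27×27 cube, the r=3.5 cylinder at (-1.5, 6.5) partially overlaps it — only the 8.48 mm² overlap (of its 36.75 mm²) is removed, clipping the outline — boundary = 109.57 mm. Overall, the cross-section is a single solid region. Total boundary length (outer) = 109.57 mm.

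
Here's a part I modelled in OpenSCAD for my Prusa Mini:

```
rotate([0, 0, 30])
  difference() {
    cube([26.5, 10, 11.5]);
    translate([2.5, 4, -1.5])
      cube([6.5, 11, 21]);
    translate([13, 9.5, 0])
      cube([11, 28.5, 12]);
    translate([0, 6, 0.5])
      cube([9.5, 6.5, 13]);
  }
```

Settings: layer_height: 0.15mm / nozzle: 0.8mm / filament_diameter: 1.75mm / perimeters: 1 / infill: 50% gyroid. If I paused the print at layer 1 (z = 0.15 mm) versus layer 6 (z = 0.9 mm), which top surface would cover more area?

layer 1 (z = 0.15 mm)

Layer 1 (z = 0.15): the 26.5×10 cube contributes its full rectangle (area 265.00 mm²); the cube at (2.5, 4) (footprint 6.5×11) is included at this height (area 71.50 mm²); the cube at (13, 9.5) (footprint 11×28.5) is included at this height (area 313.50 mm²); the cube at (0, 6) does not reach this height (z outside [0.5, 13.5]); After the difference (first − rest): starting from the 26.5×10 cube (265.00 mm²), the 6.5×11 cube at (2.5, 4) partially overlaps it — only the 39.00 mm² overlap (of its 71.50 mm²) is removed, clipping the outline; the 11×28.5 cube at (13, 9.5) partially overlaps it — only the 5.50 mm² overlap (of its 313.50 mm²) is removed, clipping the outline — area = 220.50 mm²; (rotated 30° about Z; rotation is an isometry so areas/perimeters/island counts are preserved). So its area = 220.50 mm². Layer 6 (z = 0.9): the 26.5×10 cube contributes its full rectangle (area 265.00 mm²); the cube at (2.5, 4) (footprint 6.5×11) is included at this height (area 71.50 mm²); the cube at (13, 9.5) is present — its section is the full 11×28.5 rectangle (area 313.50 mm²); the 9.5×6.5 cube at (0, 6) contributes its full rectangle (area 61.75 mm²); Subtracting the remaining from the first: starting from the 26.5×10 cube (265.00 mm²), the 6.5×11 cube at (2.5, 4) partially overlaps it — only the 39.00 mm² overlap (of its 71.50 mm²) is removed, clipping the outline; the 11×28.5 cube at (13, 9.5) partially overlaps it — only the 5.50 mm² overlap (of its 313.50 mm²) is removed, clipping the outline; the 9.5×6.5 cube at (0, 6) partially overlaps it — only the 12.00 mm² overlap (of its 61.75 mm²) is removed, clipping the outline — area = 208.50 mm²; (rotated 30° about Z; rotation is an isometry so areas/perimeters/island counts are preserved). So its area = 208.50 mm². Layer 1 is larger (220.50 vs 208.50 mm²).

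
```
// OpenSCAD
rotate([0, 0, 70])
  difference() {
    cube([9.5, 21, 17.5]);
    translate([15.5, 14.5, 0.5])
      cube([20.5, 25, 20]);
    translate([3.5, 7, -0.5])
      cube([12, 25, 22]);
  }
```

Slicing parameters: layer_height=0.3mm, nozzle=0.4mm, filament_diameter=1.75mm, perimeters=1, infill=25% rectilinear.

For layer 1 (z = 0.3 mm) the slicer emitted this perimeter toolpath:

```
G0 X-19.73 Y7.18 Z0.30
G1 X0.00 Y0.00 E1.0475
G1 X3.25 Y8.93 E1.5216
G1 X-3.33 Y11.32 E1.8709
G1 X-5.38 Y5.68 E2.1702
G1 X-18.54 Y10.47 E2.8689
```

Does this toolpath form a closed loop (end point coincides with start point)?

Start point (G0): (-19.73, 7.18). End point (last G1): the path does not return to the start — open.

no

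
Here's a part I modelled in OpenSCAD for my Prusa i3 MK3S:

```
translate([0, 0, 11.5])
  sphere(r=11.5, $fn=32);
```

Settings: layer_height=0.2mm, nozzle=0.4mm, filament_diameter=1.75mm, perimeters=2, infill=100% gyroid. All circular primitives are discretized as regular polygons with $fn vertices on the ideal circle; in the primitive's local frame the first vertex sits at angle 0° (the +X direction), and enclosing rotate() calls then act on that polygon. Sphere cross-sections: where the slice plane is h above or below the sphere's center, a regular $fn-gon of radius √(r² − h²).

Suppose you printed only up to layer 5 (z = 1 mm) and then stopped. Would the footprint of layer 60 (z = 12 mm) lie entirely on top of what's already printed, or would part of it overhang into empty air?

part overhangs

Compare the two slices. At z = 1: the sphere: section is a regular 32-gon, circumradius = √(r²−h²) = √(11.5²−10.5²) = 4.690 (area = (32/2)·4.690²·sin(360°/32) = 68.67 mm²). At z = 12: the r=11.5 sphere slices to a regular 32-gon of circumradius 11.489 (√(r²−h²) with h=0.5 from center) (area = (32/2)·11.489²·sin(360°/32) = 412.03 mm²). Checking containment: at z = 12 the cross-section extends beyond the z = 1 cross-section by about 343.36 mm².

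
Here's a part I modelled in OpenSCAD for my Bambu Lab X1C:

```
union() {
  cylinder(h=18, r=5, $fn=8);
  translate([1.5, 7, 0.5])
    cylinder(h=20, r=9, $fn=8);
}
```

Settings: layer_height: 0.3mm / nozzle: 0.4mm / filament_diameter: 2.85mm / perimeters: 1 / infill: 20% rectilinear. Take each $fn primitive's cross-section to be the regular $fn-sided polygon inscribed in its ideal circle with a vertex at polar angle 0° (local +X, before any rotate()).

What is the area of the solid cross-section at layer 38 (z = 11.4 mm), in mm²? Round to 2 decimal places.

255.74 mm²

At z = 11.4 mm: the r=5 cylinder contributes a regular 8-gon of circumradius 5 (area = (8/2)·5.000²·sin(360°/8) = 70.71 mm²); the r=9 cylinder at (1.5, 7) gives a regular 8-gon of circumradius 9 (constant along its height) (area = (8/2)·9.000²·sin(360°/8) = 229.10 mm²); Combining (union): the regions partially overlap — summed areas 299.81 mm² minus the doubly-counted overlap 44.08 mm² gives 255.74 mm² — area = 255.74 mm². Overall, the cross-section is a single solid region. Net area = 255.74 mm².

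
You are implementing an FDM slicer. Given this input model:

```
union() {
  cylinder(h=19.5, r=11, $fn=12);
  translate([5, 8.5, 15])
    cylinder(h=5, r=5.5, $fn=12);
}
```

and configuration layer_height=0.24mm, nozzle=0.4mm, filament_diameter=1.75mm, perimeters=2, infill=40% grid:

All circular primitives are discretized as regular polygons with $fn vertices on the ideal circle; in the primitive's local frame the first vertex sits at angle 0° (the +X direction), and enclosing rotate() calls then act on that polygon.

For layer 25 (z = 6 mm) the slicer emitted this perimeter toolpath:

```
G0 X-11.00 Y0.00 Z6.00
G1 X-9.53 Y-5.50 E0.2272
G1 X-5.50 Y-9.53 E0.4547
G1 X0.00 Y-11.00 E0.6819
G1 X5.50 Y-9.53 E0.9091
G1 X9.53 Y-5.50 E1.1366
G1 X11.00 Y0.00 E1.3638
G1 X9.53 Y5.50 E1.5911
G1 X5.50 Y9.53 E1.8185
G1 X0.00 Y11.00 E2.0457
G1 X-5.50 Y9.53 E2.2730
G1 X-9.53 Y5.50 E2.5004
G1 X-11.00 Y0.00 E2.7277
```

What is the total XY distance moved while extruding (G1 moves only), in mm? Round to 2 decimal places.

Sum the Euclidean lengths of each G1 segment: total = 68.34 mm.

68.34 mm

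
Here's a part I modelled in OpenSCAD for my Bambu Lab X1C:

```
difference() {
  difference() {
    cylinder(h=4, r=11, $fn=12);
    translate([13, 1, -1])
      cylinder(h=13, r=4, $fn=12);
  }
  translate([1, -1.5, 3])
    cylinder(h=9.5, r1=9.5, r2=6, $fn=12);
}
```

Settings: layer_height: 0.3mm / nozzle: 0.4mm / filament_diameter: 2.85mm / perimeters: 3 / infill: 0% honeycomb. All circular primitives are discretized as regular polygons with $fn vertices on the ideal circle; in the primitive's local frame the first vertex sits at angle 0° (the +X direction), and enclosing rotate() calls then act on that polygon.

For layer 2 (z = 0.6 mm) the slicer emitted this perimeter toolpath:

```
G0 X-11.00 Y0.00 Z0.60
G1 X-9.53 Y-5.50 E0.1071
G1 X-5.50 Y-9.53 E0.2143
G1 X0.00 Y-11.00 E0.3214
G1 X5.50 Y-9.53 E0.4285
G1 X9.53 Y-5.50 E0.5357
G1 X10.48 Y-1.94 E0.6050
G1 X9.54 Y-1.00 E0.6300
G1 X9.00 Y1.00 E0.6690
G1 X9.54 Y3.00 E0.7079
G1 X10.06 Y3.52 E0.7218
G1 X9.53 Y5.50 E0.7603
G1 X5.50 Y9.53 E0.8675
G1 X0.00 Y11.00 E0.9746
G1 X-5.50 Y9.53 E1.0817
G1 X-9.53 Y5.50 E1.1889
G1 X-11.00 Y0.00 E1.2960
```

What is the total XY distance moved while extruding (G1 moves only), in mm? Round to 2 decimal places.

Sum the Euclidean lengths of each G1 segment: total = 68.90 mm.

68.90 mm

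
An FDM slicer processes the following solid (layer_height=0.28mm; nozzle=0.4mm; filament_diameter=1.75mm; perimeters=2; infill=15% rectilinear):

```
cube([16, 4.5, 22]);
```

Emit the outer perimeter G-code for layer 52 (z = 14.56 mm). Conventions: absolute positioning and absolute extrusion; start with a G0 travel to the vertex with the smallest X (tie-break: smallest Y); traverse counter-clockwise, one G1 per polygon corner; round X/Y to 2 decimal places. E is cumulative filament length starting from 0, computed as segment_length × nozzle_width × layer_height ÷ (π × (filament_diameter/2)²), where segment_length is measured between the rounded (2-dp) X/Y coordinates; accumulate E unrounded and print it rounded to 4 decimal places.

G0 X0.00 Y0.00 Z14.56
G1 X16.00 Y0.00 E0.7450
G1 X16.00 Y4.50 E0.9546
G1 X0.00 Y4.50 E1.6996
G1 X0.00 Y0.00 E1.9091

At z = 14.56 mm: the cube is present — its section is the full 16×4.5 rectangle. The outline is a single polygon with 4 vertices. Extrusion per mm of travel: 0.4 × 0.28 / (π × 0.875²) = 0.046564. Accumulating E over each segment gives final E = 1.9091.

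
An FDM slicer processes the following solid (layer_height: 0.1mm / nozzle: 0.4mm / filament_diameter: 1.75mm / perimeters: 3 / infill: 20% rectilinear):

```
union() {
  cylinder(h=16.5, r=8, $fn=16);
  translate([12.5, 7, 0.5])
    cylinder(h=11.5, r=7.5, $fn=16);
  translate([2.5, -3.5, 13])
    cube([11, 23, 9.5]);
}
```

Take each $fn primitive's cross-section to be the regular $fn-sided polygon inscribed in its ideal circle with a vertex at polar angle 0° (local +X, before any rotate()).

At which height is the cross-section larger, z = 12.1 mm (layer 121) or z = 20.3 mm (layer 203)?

Layer 121 (z = 12.1): the r=8 cylinder gives a regular 16-gon of circumradius 8 (constant along its height) (area = (16/2)·8.000²·sin(360°/16) = 195.93 mm²); the cylinder at (12.5, 7) is absent (z outside [0.5, 12]); the cube at (2.5, -3.5) is not intersected at this z (z outside [13, 22.5]); Taking the union: only the r=8 cylinder is present, so the union is just that shape — area = 195.93 mm². So its area = 195.93 mm². Layer 203 (z = 20.3): the cylinder is absent (z outside [0, 16.5]); the cylinder at (12.5, 7) does not reach this height (z outside [0.5, 12]); the cube at (2.5, -3.5) is present — its section is the full 11×23 rectangle (area 253.00 mm²); Merging all regions: only the 11×23 cube at (2.5, -3.5) is present, so the union is just that shape — area = 253.00 mm². So its area = 253.00 mm². Layer 203 is larger (253.00 vs 195.93 mm²).

layer 203 (z = 20.3 mm)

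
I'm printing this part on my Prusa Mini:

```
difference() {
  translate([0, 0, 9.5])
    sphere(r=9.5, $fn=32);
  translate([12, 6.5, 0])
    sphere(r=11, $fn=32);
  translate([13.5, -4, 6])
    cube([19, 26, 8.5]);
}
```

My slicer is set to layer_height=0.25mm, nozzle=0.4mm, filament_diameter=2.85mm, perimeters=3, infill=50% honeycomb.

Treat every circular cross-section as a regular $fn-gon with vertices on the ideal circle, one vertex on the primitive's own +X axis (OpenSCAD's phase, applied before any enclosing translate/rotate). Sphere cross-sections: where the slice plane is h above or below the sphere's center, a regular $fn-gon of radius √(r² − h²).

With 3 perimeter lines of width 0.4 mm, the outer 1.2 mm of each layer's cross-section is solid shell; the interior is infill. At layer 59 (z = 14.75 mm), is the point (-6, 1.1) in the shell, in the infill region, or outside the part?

At z = 14.75 mm: the r=9.5 sphere slices to a regular 32-gon of circumradius 7.918 (√(r²−h²) with h=5.25 from center); the sphere at (12, 6.5) is absent (|z−center|=14.750 > r=11); the cube at (13.5, -4) is absent (z outside [6, 14.5]); Taking the first minus the rest: none of the subtracted shapes is present at this height, so the r=9.5 sphere is unchanged — 1 connected region. Overall, the cross-section is a single solid region. The nearest boundary edge runs (-7.77, 1.54)→(-7.92, 0.00); distance from the point to it = 1.80 mm. The point is inside the cross-section and 1.80 mm from the nearest boundary — more than the 1.2 mm shell width (3 × 0.4), so it's in the infill interior.

infill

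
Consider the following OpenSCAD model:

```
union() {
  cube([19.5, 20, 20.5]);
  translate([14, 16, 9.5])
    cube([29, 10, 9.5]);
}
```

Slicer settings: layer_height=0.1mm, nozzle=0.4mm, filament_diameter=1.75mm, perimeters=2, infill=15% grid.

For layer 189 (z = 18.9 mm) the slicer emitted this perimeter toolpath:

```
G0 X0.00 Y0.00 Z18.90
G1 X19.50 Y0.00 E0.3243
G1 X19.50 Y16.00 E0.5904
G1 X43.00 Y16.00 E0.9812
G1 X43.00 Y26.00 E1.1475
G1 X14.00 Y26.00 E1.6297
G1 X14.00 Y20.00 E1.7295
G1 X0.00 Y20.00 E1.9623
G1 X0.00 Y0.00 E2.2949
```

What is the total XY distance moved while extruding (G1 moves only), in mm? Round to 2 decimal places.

138.00 mm

Sum the Euclidean lengths of each G1 segment: total = 138.00 mm.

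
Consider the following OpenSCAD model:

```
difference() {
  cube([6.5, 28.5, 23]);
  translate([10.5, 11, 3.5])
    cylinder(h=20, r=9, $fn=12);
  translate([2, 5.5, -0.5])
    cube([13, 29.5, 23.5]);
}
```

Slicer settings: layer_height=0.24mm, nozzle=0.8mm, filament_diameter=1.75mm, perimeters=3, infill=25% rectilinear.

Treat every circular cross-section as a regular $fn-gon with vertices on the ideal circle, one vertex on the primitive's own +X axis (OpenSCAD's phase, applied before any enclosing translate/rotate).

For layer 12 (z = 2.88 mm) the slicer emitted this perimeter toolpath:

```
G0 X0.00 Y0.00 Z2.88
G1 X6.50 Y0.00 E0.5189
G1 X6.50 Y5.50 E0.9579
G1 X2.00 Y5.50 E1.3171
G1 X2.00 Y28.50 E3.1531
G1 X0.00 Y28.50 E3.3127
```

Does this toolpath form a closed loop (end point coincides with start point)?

no

Start point (G0): (0.00, 0.00). End point (last G1): the path does not return to the start — open.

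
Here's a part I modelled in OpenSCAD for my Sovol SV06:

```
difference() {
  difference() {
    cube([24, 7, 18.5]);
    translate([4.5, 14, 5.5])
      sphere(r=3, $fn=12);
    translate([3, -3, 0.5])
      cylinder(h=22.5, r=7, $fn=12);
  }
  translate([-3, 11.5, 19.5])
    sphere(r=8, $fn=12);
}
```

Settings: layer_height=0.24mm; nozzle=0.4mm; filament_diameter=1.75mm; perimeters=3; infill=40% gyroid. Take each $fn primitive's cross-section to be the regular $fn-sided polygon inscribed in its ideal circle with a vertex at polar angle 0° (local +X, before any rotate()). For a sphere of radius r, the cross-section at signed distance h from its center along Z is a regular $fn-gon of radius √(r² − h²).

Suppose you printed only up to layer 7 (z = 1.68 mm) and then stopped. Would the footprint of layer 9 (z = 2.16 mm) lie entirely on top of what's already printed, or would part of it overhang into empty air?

entirely on top

Compare the two slices. At z = 1.68: the cube (footprint 24×7) is included at this height (area 168.00 mm²); the sphere at (4.5, 14) is absent (|z−center|=3.820 > r=3); the r=7 cylinder at (3, -3) gives a regular 12-gon of circumradius 7 (constant along its height) (area = (12/2)·7.000²·sin(360°/12) = 147.00 mm²); Taking the first minus the rest: starting from the 24×7 cube (168.00 mm²), the r=7 cylinder at (3, -3) partially overlaps it — only the 27.75 mm² overlap (of its 147.00 mm²) is removed, clipping the outline — area = 140.25 mm²; the sphere at (-3, 11.5) is absent (|z−center|=17.820 > r=8); After the difference (first − rest): none of the subtracted shapes is present at this height, so that combined region is unchanged — area = 140.25 mm². At z = 2.16: the cube is present — its section is the full 24×7 rectangle (area 168.00 mm²); the sphere at (4.5, 14) is absent (|z−center|=3.340 > r=3); the r=7 cylinder at (3, -3) contributes a regular 12-gon of circumradius 7 (area = (12/2)·7.000²·sin(360°/12) = 147.00 mm²); Taking the first minus the rest: starting from the 24×7 cube (168.00 mm²), the r=7 cylinder at (3, -3) partially overlaps it — only the 27.75 mm² overlap (of its 147.00 mm²) is removed, clipping the outline — area = 140.25 mm²; the sphere at (-3, 11.5) does not reach this height (|z−center|=17.340 > r=8); After the difference (first − rest): none of the subtracted shapes is present at this height, so the result so far is unchanged — area = 140.25 mm². Checking containment: the cross-section at z = 2.16 is a subset of the cross-section at z = 1.68.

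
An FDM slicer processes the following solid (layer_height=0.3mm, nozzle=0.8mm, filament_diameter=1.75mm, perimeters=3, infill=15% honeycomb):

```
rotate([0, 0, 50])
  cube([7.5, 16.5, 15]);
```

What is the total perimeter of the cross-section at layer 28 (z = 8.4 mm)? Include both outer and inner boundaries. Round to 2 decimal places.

48.00 mm

At z = 8.4 mm: the 7.5×16.5 cube contributes its full rectangle (perimeter 48.00 mm); (whole slice rotated 50° about Z — lengths, areas and connectivity unchanged). Overall, the cross-section is a single solid region. Total boundary length (outer) = 48.00 mm.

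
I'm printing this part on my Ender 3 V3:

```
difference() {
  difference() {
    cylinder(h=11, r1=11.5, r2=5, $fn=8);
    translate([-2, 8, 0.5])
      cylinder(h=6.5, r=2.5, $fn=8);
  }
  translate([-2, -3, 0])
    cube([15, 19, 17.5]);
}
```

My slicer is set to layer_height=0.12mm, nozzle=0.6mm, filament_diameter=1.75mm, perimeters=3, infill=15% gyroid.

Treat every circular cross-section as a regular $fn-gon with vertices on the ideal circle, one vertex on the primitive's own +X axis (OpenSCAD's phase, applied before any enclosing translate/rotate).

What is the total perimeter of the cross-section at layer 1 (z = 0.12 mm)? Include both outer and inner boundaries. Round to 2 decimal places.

At z = 0.12 mm: the cone (r1=11.5→r2=5) has section circumradius 11.429 here — a regular 8-gon (perimeter = 2·8·11.429·sin(180°/8) = 69.98 mm); the cylinder at (-2, 8) does not reach this height (z outside [0.5, 7]); After the difference (first − rest): none of the subtracted shapes is present at this height, so the cone is unchanged — boundary = 69.98 mm; the 15×19 cube at (-2, -3) contributes its full rectangle (perimeter 68.00 mm); After the difference (first − rest): starting from that combined region, the 15×19 cube at (-2, -3) partially overlaps it — only the 152.82 mm² overlap (of its 285.00 mm²) is removed, clipping the outline — boundary = 72.86 mm. Overall, the cross-section is a single solid region. Total boundary length (outer) = 72.86 mm.

72.86 mm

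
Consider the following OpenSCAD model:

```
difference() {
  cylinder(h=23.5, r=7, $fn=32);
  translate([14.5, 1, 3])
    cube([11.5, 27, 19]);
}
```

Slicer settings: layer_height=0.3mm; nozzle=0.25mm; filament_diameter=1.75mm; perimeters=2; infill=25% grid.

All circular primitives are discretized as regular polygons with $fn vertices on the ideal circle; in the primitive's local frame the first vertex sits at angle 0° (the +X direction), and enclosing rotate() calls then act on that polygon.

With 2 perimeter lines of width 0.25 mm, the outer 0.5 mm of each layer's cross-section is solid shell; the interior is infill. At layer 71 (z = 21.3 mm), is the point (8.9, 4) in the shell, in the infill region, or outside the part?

At z = 21.3 mm: the r=7 cylinder gives a regular 32-gon of circumradius 7 (constant along its height); the cube at (14.5, 1) (footprint 11.5×27) is included at this height; Subtracting the remaining from the first: starting from the r=7 cylinder, the 11.5×27 cube at (14.5, 1) misses the remaining region (no effect) — 1 connected region. Overall, the cross-section is a single solid region. The nearest boundary edge runs (5.82, 3.89)→(6.47, 2.68); distance from the point to it = 2.77 mm. The point is not inside any of the regions above, so it lies outside the cross-section (2.77 mm from the nearest boundary).

outside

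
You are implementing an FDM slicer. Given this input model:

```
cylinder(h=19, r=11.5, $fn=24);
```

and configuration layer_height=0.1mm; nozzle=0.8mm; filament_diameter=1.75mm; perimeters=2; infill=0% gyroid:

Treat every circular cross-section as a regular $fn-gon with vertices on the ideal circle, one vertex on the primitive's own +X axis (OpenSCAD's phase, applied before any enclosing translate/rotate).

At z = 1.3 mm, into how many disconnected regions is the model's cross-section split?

At z = 1.3 mm: the cylinder: section is a regular 24-gon, circumradius r=11.5. The result has 1 disconnected region.

1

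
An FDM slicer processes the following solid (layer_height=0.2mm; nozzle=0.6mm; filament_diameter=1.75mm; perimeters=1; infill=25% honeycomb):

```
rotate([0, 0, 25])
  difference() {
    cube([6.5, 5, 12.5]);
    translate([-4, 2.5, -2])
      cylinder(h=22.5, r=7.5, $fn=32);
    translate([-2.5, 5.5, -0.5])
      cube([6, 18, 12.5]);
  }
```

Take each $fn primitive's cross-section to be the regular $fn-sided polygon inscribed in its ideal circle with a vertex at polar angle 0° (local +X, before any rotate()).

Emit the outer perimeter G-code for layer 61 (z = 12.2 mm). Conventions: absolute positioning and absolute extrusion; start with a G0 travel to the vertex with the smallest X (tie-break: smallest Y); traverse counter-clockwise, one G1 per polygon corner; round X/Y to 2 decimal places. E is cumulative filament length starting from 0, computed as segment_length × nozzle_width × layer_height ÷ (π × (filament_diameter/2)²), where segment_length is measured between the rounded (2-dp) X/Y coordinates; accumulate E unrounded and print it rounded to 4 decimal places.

G0 X0.64 Y5.82 Z12.20
G1 X1.37 Y5.01 E0.0544
G1 X2.12 Y3.74 E0.1280
G1 X2.60 Y2.36 E0.2009
G1 X2.76 Y1.29 E0.2549
G1 X5.89 Y2.75 E0.4272
G1 X3.78 Y7.28 E0.6765
G1 X0.64 Y5.82 E0.8492

At z = 12.2 mm: the 6.5×5 cube contributes its full rectangle; the r=7.5 cylinder at (-4, 2.5) gives a regular 32-gon of circumradius 7.5 (constant along its height); the cube at (-2.5, 5.5) is not intersected at this z (z outside [-0.5, 12]); Subtracting the remaining from the first: starting from the 6.5×5 cube, the r=7.5 cylinder at (-4, 2.5) partially overlaps it — only the 16.66 mm² overlap (of its 175.58 mm²) is removed, clipping the outline — 1 connected region; (whole slice rotated 25° about Z — lengths, areas and connectivity unchanged). The outline is a single polygon with 7 vertices. Extrusion per mm of travel: 0.6 × 0.2 / (π × 0.875²) = 0.049890. Accumulating E over each segment gives final E = 0.8492.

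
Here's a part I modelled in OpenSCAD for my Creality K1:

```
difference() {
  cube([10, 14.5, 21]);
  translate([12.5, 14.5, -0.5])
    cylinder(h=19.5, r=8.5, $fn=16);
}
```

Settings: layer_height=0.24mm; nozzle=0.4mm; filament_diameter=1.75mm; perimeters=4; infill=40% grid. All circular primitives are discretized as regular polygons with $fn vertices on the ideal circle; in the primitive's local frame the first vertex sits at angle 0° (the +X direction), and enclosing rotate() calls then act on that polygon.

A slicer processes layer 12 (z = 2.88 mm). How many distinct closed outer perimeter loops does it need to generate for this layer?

At z = 2.88 mm: the 10×14.5 cube contributes its full rectangle; the r=8.5 cylinder at (12.5, 14.5) gives a regular 16-gon of circumradius 8.5 (constant along its height); Taking the first minus the rest: starting from the 10×14.5 cube, the r=8.5 cylinder at (12.5, 14.5) partially overlaps it — only the 34.67 mm² overlap (of its 221.19 mm²) is removed, clipping the outline — 1 connected region. The result has 1 disconnected region.

1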